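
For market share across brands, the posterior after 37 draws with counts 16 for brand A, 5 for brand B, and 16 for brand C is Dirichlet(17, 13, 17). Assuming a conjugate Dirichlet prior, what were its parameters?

For a Dirichlet(α) prior with multinomial counts c, the posterior is Dirichlet(α + c) componentwise.
Subtract each count from the matching posterior parameter: 17−16=1, 13−5=8, 17−16=1.

Dirichlet(1, 8, 1)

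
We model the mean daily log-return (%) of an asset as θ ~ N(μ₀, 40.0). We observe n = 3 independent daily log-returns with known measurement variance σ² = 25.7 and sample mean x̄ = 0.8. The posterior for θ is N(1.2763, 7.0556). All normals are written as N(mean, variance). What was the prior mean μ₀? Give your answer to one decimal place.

μ₀ = 3.5

With known observation variance, the Normal–Normal posterior has precision τ_n = τ₀ + n/σ² and mean μ_n = (τ₀μ₀ + (n/σ²)x̄)/τ_n.
Here τ₀ = 1/40.0 = 0.025000 and τ_data = 3/25.7 = 0.116732, so τ_n = 0.141732.
Rearranging for μ₀: μ₀ = (μ_n·τ_n − τ_data·x̄)/τ₀ = (1.2763·0.141732 − 0.116732·0.8) / 0.025000 = 0.087507/0.025000 ≈ 3.5.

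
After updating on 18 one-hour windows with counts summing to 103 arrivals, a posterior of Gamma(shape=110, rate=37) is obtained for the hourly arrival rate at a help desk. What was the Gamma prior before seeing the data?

A Gamma(α, β) prior (rate parametrization) on a Poisson rate with n observations summing to S gives posterior Gamma(α+S, β+n).
So α = 110 − 103 = 7 and β = 37 − 18 = 19.

Gamma(shape=7, rate=19)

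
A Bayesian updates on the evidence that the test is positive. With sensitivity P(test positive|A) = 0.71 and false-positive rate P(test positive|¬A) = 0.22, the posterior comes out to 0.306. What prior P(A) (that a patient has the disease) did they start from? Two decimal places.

P(A) = 0.12

In odds form, posterior odds = prior odds × likelihood ratio, so prior odds = posterior odds ÷ LR.
Posterior odds = 0.306/(1−0.306) = 0.4409. LR = 0.71/0.22 = 3.2273.
Prior odds = 0.4409/3.2273 = 0.1366, so P(A) = 0.1366/(1+0.1366) ≈ 0.12.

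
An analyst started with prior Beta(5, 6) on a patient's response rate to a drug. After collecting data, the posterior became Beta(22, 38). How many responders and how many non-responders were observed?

A Beta(α, β) prior with s successes and f failures in binomial data gives a Beta(α+s, β+f) posterior.
Match parameters: s=22−5=17, f=38−6=32.

17 responders and 32 non-responders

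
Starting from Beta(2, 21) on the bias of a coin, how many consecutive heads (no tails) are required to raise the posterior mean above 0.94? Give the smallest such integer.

After k heads and 0 tails the posterior is Beta(2+k, 21), with mean (2+k)/(2+21+k).
Set (2+k)/(23+k) > 0.94 and solve: k > (0.94·23 − 2)/(1 − 0.94) = 327.000.
The smallest integer exceeding 327.000 is 328.

k = 328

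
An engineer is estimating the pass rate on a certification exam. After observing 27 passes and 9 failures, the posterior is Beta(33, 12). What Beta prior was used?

Beta(6, 3)

Beta is conjugate to the binomial likelihood: posterior = Beta(α+s, β+f).
So α = 33 − 27 = 6 and β = 12 − 9 = 3.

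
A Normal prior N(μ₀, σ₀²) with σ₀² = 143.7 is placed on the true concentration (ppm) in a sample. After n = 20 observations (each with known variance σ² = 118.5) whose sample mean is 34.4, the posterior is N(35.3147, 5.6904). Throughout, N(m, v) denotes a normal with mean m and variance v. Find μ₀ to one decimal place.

μ₀ = 57.5

With known observation variance, the Normal–Normal posterior has precision τ_n = τ₀ + n/σ² and mean μ_n = (τ₀μ₀ + (n/σ²)x̄)/τ_n.
Here τ₀ = 1/143.7 = 0.006959 and τ_data = 20/118.5 = 0.168776, so τ_n = 0.175735.
Rearranging for μ₀: μ₀ = (μ_n·τ_n − τ_data·x̄)/τ₀ = (35.3147·0.175735 − 0.168776·34.4) / 0.006959 = 0.400134/0.006959 ≈ 57.5.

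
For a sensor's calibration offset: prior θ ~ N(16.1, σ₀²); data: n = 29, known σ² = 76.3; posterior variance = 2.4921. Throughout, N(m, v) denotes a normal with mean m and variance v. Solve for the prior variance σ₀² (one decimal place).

σ₀² = 47.2

For the Normal–Normal model with known σ², precisions add: τ_n = τ₀ + n/σ².
So 1/σ₀² = 1/2.4921 − 29/76.3 = 0.401268 − 0.380079 = 0.021189.
Hence σ₀² = 1/0.021189 ≈ 47.2.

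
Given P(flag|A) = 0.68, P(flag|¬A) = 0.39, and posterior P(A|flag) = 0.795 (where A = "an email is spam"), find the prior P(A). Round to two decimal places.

Bayes' rule in odds form gives O(A|E) = O(A)·[P(E|A)/P(E|¬A)], hence O(A) = O(A|E)/LR.
Posterior odds = 0.795/(1−0.795) = 3.8780. LR = 0.68/0.39 = 1.7436.
Prior odds = 3.8780/1.7436 = 2.2241, so P(A) = 2.2241/(1+2.2241) ≈ 0.69.

P(A) = 0.69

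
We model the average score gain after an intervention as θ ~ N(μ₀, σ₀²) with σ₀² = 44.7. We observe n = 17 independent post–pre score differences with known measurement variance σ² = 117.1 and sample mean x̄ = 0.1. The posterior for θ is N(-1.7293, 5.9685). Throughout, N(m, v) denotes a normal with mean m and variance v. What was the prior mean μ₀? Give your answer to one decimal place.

With known observation variance, the Normal–Normal posterior has precision τ_n = τ₀ + n/σ² and mean μ_n = (τ₀μ₀ + (n/σ²)x̄)/τ_n.
Here τ₀ = 1/44.7 = 0.022371 and τ_data = 17/117.1 = 0.145175, so τ_n = 0.167546.
Rearranging for μ₀: μ₀ = (μ_n·τ_n − τ_data·x̄)/τ₀ = (-1.7293·0.167546 − 0.145175·0.1) / 0.022371 = -0.304255/0.022371 ≈ -13.6.

μ₀ = -13.6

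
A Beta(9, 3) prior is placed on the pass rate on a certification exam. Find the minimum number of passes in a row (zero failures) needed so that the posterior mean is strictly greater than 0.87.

After k passes and 0 failures the posterior is Beta(9+k, 3), with mean (9+k)/(9+3+k).
Set (9+k)/(12+k) > 0.87 and solve: k > (0.87·12 − 9)/(1 − 0.87) = 11.077.
The smallest integer exceeding 11.077 is 12.

k = 12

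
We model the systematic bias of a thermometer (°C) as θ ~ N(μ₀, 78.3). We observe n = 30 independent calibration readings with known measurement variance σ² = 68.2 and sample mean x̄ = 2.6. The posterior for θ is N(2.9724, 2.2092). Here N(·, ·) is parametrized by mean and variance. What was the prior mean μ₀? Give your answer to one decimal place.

The posterior mean is a precision-weighted average: μ_n = (τ₀μ₀ + τ_data·x̄)/(τ₀+τ_data), with τ₀=1/σ₀² and τ_data=n/σ².
Here τ₀ = 1/78.3 = 0.012771 and τ_data = 30/68.2 = 0.439883, so τ_n = 0.452654.
Rearranging for μ₀: μ₀ = (μ_n·τ_n − τ_data·x̄)/τ₀ = (2.9724·0.452654 − 0.439883·2.6) / 0.012771 = 0.201773/0.012771 ≈ 15.8.

μ₀ = 15.8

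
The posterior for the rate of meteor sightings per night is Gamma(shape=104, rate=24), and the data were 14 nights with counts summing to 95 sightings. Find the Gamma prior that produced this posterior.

Gamma–Poisson conjugacy: posterior shape = α + Σxᵢ, posterior rate = β + n.
So α = 104 − 95 = 9 and β = 24 − 14 = 10.

Gamma(shape=9, rate=10)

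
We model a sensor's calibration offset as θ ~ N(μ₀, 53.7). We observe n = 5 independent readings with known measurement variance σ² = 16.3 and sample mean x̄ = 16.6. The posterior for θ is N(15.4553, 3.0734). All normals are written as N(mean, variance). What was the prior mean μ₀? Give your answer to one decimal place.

μ₀ = -3.4

With known observation variance, the Normal–Normal posterior has precision τ_n = τ₀ + n/σ² and mean μ_n = (τ₀μ₀ + (n/σ²)x̄)/τ_n.
Here τ₀ = 1/53.7 = 0.018622 and τ_data = 5/16.3 = 0.306748, so τ_n = 0.325370.
Rearranging for μ₀: μ₀ = (μ_n·τ_n − τ_data·x̄)/τ₀ = (15.4553·0.325370 − 0.306748·16.6) / 0.018622 = -0.063326/0.018622 ≈ -3.4.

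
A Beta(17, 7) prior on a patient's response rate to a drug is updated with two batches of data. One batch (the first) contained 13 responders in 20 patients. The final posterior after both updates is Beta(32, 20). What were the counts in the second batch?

2 responders and 6 non-responders

Sequential conjugate updates are equivalent to a single update on the pooled data, so total successes = posterior α − prior α and total failures = posterior β − prior β.
Total across both batches: 32−17=15 responders, 20−7=13 non-responders.
Subtract the first batch: 15−13=2 responders and 13−7=6 non-responders.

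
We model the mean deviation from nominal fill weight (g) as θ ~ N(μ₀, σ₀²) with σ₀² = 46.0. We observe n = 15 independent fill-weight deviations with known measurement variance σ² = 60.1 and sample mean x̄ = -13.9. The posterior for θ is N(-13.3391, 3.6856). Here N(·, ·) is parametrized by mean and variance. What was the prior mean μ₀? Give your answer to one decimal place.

μ₀ = -6.9

With known observation variance, the Normal–Normal posterior has precision τ_n = τ₀ + n/σ² and mean μ_n = (τ₀μ₀ + (n/σ²)x̄)/τ_n.
Here τ₀ = 1/46.0 = 0.021739 and τ_data = 15/60.1 = 0.249584, so τ_n = 0.271323.
Rearranging for μ₀: μ₀ = (μ_n·τ_n − τ_data·x̄)/τ₀ = (-13.3391·0.271323 − 0.249584·-13.9) / 0.021739 = -0.149987/0.021739 ≈ -6.9.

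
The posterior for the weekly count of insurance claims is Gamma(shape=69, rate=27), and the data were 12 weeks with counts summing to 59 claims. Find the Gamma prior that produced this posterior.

Gamma–Poisson conjugacy: posterior shape = α + Σxᵢ, posterior rate = β + n.
So α = 69 − 59 = 10 and β = 27 − 12 = 15.

Gamma(shape=10, rate=15)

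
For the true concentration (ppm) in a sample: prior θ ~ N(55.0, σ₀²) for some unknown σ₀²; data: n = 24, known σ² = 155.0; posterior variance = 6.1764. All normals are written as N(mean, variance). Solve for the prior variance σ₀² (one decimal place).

σ₀² = 141.5

For the Normal–Normal model with known σ², precisions add: τ_n = τ₀ + n/σ².
So 1/σ₀² = 1/6.1764 − 24/155.0 = 0.161907 − 0.154839 = 0.007068.
Hence σ₀² = 1/0.007068 ≈ 141.5.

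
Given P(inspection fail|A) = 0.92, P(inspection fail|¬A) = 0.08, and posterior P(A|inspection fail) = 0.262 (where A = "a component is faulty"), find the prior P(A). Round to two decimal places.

P(A) = 0.03

Bayes' rule in odds form gives O(A|E) = O(A)·[P(E|A)/P(E|¬A)], hence O(A) = O(A|E)/LR.
Posterior odds = 0.262/(1−0.262) = 0.3550. LR = 0.92/0.08 = 11.5000.
Prior odds = 0.3550/11.5000 = 0.0309, so P(A) = 0.0309/(1+0.0309) ≈ 0.03.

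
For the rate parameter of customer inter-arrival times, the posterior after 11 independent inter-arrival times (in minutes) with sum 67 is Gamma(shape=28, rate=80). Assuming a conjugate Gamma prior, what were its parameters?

Gamma(shape=17, rate=13)

For an exponential likelihood with a Gamma(α, β) prior on the rate, n observations with total T give posterior Gamma(α+n, β+T).
So α = 28 − 11 = 17 and β = 80 − 67 = 13.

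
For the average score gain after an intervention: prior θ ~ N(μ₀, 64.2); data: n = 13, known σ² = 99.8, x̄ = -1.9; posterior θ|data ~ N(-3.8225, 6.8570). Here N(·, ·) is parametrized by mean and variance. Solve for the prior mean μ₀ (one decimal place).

μ₀ = -19.9

With known observation variance, the Normal–Normal posterior has precision τ_n = τ₀ + n/σ² and mean μ_n = (τ₀μ₀ + (n/σ²)x̄)/τ_n.
Here τ₀ = 1/64.2 = 0.015576 and τ_data = 13/99.8 = 0.130261, so τ_n = 0.145837.
Rearranging for μ₀: μ₀ = (μ_n·τ_n − τ_data·x̄)/τ₀ = (-3.8225·0.145837 − 0.130261·-1.9) / 0.015576 = -0.309966/0.015576 ≈ -19.9.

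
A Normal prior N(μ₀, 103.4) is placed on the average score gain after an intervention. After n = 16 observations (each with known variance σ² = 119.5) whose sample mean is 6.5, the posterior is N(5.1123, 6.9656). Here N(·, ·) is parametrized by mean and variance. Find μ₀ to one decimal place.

The posterior mean is a precision-weighted average: μ_n = (τ₀μ₀ + τ_data·x̄)/(τ₀+τ_data), with τ₀=1/σ₀² and τ_data=n/σ².
Here τ₀ = 1/103.4 = 0.009671 and τ_data = 16/119.5 = 0.133891, so τ_n = 0.143562.
Rearranging for μ₀: μ₀ = (μ_n·τ_n − τ_data·x̄)/τ₀ = (5.1123·0.143562 − 0.133891·6.5) / 0.009671 = -0.136359/0.009671 ≈ -14.1.

μ₀ = -14.1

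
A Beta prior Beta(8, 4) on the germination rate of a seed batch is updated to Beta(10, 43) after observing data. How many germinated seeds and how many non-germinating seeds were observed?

Beta is conjugate to the binomial likelihood: posterior = Beta(a+s, b+f).
So s = 10 − 8 = 2 and f = 43 − 4 = 39.

2 germinated seeds and 39 non-germinating seeds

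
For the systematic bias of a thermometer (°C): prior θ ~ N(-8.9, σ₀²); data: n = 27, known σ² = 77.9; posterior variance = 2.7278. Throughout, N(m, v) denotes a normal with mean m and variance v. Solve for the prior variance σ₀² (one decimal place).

σ₀² = 50.0

For the Normal–Normal model with known σ², precisions add: τ_n = τ₀ + n/σ².
So 1/σ₀² = 1/2.7278 − 27/77.9 = 0.366596 − 0.346598 = 0.019998.
Hence σ₀² = 1/0.019998 ≈ 50.0.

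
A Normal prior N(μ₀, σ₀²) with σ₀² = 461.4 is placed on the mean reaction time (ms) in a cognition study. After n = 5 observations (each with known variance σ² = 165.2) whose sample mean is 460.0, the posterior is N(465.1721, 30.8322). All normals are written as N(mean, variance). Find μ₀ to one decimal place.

With known observation variance, the Normal–Normal posterior has precision τ_n = τ₀ + n/σ² and mean μ_n = (τ₀μ₀ + (n/σ²)x̄)/τ_n.
Here τ₀ = 1/461.4 = 0.002167 and τ_data = 5/165.2 = 0.030266, so τ_n = 0.032433.
Rearranging for μ₀: μ₀ = (μ_n·τ_n − τ_data·x̄)/τ₀ = (465.1721·0.032433 − 0.030266·460.0) / 0.002167 = 1.164567/0.002167 ≈ 537.4.

μ₀ = 537.4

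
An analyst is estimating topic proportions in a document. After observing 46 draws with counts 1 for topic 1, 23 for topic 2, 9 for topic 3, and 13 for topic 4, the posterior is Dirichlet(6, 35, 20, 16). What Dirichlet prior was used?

Dirichlet(5, 12, 11, 3)

For a Dirichlet(α) prior with multinomial counts c, the posterior is Dirichlet(α + c) componentwise.
Subtract each count from the matching posterior parameter: 6−1=5, 35−23=12, 20−9=11, 16−13=3.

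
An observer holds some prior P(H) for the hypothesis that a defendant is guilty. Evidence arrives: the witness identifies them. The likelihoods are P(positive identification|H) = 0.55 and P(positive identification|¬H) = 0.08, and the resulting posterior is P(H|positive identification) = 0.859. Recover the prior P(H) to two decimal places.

P(H) = 0.47

In odds form, posterior odds = prior odds × likelihood ratio, so prior odds = posterior odds ÷ LR.
Posterior odds = 0.859/(1−0.859) = 6.0922. LR = 0.55/0.08 = 6.8750.
Prior odds = 6.0922/6.8750 = 0.8861, so P(H) = 0.8861/(1+0.8861) ≈ 0.47.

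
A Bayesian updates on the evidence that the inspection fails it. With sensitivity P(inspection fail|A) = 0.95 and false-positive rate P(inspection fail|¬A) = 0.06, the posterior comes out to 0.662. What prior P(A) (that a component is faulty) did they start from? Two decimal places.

P(A) = 0.11

In odds form, posterior odds = prior odds × likelihood ratio, so prior odds = posterior odds ÷ LR.
Posterior odds = 0.662/(1−0.662) = 1.9586. LR = 0.95/0.06 = 15.8333.
Prior odds = 1.9586/15.8333 = 0.1237, so P(A) = 0.1237/(1+0.1237) ≈ 0.11.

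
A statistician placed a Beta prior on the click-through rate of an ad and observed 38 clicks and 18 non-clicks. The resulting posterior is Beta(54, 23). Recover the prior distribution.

A Beta(a, b) prior with s successes and f failures in binomial data gives a Beta(a+s, b+f) posterior.
So a = 54 − 38 = 16 and b = 23 − 18 = 5.

Beta(16, 5)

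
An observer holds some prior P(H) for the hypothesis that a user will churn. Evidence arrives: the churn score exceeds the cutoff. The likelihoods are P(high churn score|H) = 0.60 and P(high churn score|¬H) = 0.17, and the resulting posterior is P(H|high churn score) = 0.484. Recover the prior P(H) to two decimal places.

P(H) = 0.21

In odds form, posterior odds = prior odds × likelihood ratio, so prior odds = posterior odds ÷ LR.
Posterior odds = 0.484/(1−0.484) = 0.9380. LR = 0.60/0.17 = 3.5294.
Prior odds = 0.9380/3.5294 = 0.2658, so P(H) = 0.2658/(1+0.2658) ≈ 0.21.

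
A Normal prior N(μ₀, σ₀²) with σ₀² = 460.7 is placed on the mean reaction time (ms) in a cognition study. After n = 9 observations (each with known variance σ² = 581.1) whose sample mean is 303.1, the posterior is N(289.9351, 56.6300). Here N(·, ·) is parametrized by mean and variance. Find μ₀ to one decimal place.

With known observation variance, the Normal–Normal posterior has precision τ_n = τ₀ + n/σ² and mean μ_n = (τ₀μ₀ + (n/σ²)x̄)/τ_n.
Here τ₀ = 1/460.7 = 0.002171 and τ_data = 9/581.1 = 0.015488, so τ_n = 0.017659.
Rearranging for μ₀: μ₀ = (μ_n·τ_n − τ_data·x̄)/τ₀ = (289.9351·0.017659 − 0.015488·303.1) / 0.002171 = 0.425551/0.002171 ≈ 196.0.

μ₀ = 196.0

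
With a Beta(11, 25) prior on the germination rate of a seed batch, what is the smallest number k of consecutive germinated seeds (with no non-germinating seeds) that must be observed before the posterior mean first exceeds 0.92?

After k germinated seeds and 0 non-germinating seeds the posterior is Beta(11+k, 25), with mean (11+k)/(11+25+k).
Set (11+k)/(36+k) > 0.92 and solve: k > (0.92·36 − 11)/(1 − 0.92) = 276.500.
The smallest integer exceeding 276.500 is 277.

k = 277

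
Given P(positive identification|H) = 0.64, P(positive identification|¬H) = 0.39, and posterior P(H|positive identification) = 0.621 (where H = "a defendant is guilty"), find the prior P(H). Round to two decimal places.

P(H) = 0.50

In odds form, posterior odds = prior odds × likelihood ratio, so prior odds = posterior odds ÷ LR.
Posterior odds = 0.621/(1−0.621) = 1.6385. LR = 0.64/0.39 = 1.6410.
Prior odds = 1.6385/1.6410 = 0.9985, so P(H) = 0.9985/(1+0.9985) ≈ 0.50.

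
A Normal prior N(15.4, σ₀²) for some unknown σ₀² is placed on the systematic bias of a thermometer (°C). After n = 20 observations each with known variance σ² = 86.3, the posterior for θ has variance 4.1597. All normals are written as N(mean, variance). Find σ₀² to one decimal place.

For the Normal–Normal model with known σ², precisions add: τ_n = τ₀ + n/σ².
So 1/σ₀² = 1/4.1597 − 20/86.3 = 0.240402 − 0.231750 = 0.008652.
Hence σ₀² = 1/0.008652 ≈ 115.6.

σ₀² = 115.6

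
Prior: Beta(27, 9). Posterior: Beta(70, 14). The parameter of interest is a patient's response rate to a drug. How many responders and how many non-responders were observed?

43 responders and 5 non-responders

Beta is conjugate to the binomial likelihood: posterior = Beta(α+s, β+f).
So s = 70 − 27 = 43 and f = 14 − 9 = 5.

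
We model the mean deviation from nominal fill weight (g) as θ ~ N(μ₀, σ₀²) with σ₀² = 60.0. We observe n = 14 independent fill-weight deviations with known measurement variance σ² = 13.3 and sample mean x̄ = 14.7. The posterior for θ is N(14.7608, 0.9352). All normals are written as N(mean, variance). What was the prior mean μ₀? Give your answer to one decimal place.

μ₀ = 18.6

With known observation variance, the Normal–Normal posterior has precision τ_n = τ₀ + n/σ² and mean μ_n = (τ₀μ₀ + (n/σ²)x̄)/τ_n.
Here τ₀ = 1/60.0 = 0.016667 and τ_data = 14/13.3 = 1.052632, so τ_n = 1.069299.
Rearranging for μ₀: μ₀ = (μ_n·τ_n − τ_data·x̄)/τ₀ = (14.7608·1.069299 − 1.052632·14.7) / 0.016667 = 0.310018/0.016667 ≈ 18.6.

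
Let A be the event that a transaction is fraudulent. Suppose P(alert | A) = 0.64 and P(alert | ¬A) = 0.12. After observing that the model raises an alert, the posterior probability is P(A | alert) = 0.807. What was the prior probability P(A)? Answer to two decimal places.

P(A) = 0.44

In odds form, posterior odds = prior odds × likelihood ratio, so prior odds = posterior odds ÷ LR.
Posterior odds = 0.807/(1−0.807) = 4.1813. LR = 0.64/0.12 = 5.3333.
Prior odds = 4.1813/5.3333 = 0.7840, so P(A) = 0.7840/(1+0.7840) ≈ 0.44.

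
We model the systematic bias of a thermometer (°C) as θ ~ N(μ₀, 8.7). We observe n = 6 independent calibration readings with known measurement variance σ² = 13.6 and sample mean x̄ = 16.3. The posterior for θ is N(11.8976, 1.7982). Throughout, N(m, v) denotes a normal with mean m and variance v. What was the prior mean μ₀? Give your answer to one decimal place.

μ₀ = -5.0

With known observation variance, the Normal–Normal posterior has precision τ_n = τ₀ + n/σ² and mean μ_n = (τ₀μ₀ + (n/σ²)x̄)/τ_n.
Here τ₀ = 1/8.7 = 0.114943 and τ_data = 6/13.6 = 0.441176, so τ_n = 0.556119.
Rearranging for μ₀: μ₀ = (μ_n·τ_n − τ_data·x̄)/τ₀ = (11.8976·0.556119 − 0.441176·16.3) / 0.114943 = -0.574687/0.114943 ≈ -5.0.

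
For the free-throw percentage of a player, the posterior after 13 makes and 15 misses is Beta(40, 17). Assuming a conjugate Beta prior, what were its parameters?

A Beta(a, b) prior with s successes and f failures in binomial data gives a Beta(a+s, b+f) posterior.
So a = 40 − 13 = 27 and b = 17 − 15 = 2.

Beta(27, 2)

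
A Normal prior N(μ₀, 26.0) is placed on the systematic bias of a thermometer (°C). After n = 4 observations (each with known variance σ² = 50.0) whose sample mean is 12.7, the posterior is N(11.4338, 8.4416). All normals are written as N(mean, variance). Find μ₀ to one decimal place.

μ₀ = 8.8

The posterior mean is a precision-weighted average: μ_n = (τ₀μ₀ + τ_data·x̄)/(τ₀+τ_data), with τ₀=1/σ₀² and τ_data=n/σ².
Here τ₀ = 1/26.0 = 0.038462 and τ_data = 4/50.0 = 0.080000, so τ_n = 0.118462.
Rearranging for μ₀: μ₀ = (μ_n·τ_n − τ_data·x̄)/τ₀ = (11.4338·0.118462 − 0.080000·12.7) / 0.038462 = 0.338471/0.038462 ≈ 8.8.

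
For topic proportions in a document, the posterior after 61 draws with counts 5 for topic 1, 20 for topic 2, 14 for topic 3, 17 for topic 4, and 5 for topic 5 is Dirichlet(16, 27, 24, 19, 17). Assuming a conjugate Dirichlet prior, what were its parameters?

Dirichlet(11, 7, 10, 2, 12)

For a Dirichlet(α) prior with multinomial counts c, the posterior is Dirichlet(α + c) componentwise.
Subtract each count from the matching posterior parameter: 16−5=11, 27−20=7, 24−14=10, 19−17=2, 17−5=12.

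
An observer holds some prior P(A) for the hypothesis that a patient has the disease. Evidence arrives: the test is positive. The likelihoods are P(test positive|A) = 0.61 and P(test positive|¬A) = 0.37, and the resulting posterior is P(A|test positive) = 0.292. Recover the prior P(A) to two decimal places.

Bayes' rule in odds form gives O(A|E) = O(A)·[P(E|A)/P(E|¬A)], hence O(A) = O(A|E)/LR.
Posterior odds = 0.292/(1−0.292) = 0.4124. LR = 0.61/0.37 = 1.6486.
Prior odds = 0.4124/1.6486 = 0.2502, so P(A) = 0.2502/(1+0.2502) ≈ 0.20.

P(A) = 0.20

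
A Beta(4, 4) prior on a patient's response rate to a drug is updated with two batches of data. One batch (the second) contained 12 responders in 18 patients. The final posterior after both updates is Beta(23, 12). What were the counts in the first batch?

7 responders and 2 non-responders

Because Beta–binomial updating is additive in the counts, the combined data contributed (α_post−α_prior, β_post−β_prior) successes and failures.
Total across both batches: 23−4=19 responders, 12−4=8 non-responders.
Subtract the second batch: 19−12=7 responders and 8−6=2 non-responders.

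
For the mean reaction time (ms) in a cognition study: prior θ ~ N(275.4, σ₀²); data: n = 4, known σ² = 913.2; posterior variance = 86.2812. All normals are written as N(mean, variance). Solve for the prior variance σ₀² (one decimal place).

σ₀² = 138.7

For the Normal–Normal model with known σ², precisions add: τ_n = τ₀ + n/σ².
So 1/σ₀² = 1/86.2812 − 4/913.2 = 0.011590 − 0.004380 = 0.007210.
Hence σ₀² = 1/0.007210 ≈ 138.7.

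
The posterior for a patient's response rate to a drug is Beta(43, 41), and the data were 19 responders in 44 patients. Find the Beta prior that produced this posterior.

Beta(24, 16)

A Beta(a, b) prior with s successes and f failures in binomial data gives a Beta(a+s, b+f) posterior.
So a = 43 − 19 = 24 and b = 41 − 25 = 16.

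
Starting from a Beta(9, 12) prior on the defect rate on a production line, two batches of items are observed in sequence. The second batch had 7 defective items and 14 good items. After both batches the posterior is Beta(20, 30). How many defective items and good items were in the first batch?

Sequential conjugate updates are equivalent to a single update on the pooled data, so total successes = posterior α − prior α and total failures = posterior β − prior β.
Total across both batches: 20−9=11 defective items, 30−12=18 good items.
Subtract the second batch: 11−7=4 defective items and 18−14=4 good items.

4 defective items and 4 good items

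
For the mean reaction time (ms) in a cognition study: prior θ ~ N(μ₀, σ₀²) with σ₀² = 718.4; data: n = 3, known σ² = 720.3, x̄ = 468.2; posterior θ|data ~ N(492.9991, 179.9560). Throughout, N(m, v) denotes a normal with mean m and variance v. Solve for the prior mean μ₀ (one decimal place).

μ₀ = 567.2

The posterior mean is a precision-weighted average: μ_n = (τ₀μ₀ + τ_data·x̄)/(τ₀+τ_data), with τ₀=1/σ₀² and τ_data=n/σ².
Here τ₀ = 1/718.4 = 0.001392 and τ_data = 3/720.3 = 0.004165, so τ_n = 0.005557.
Rearranging for μ₀: μ₀ = (μ_n·τ_n − τ_data·x̄)/τ₀ = (492.9991·0.005557 − 0.004165·468.2) / 0.001392 = 0.789543/0.001392 ≈ 567.2.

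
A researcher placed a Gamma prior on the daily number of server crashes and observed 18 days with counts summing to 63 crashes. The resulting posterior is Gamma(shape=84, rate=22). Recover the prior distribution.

Gamma(shape=21, rate=4)

Gamma–Poisson conjugacy: posterior shape = α + Σxᵢ, posterior rate = β + n.
So α = 84 − 63 = 21 and β = 22 − 18 = 4.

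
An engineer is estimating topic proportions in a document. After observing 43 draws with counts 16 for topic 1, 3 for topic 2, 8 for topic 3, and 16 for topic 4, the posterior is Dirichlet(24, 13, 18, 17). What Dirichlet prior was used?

For a Dirichlet(α) prior with multinomial counts c, the posterior is Dirichlet(α + c) componentwise.
Subtract each count from the matching posterior parameter: 24−16=8, 13−3=10, 18−8=10, 17−16=1.

Dirichlet(8, 10, 10, 1)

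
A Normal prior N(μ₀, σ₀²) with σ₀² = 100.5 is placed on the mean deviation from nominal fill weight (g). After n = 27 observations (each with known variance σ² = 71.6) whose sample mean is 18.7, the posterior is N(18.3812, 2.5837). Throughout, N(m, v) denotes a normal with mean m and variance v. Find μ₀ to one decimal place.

μ₀ = 6.3

With known observation variance, the Normal–Normal posterior has precision τ_n = τ₀ + n/σ² and mean μ_n = (τ₀μ₀ + (n/σ²)x̄)/τ_n.
Here τ₀ = 1/100.5 = 0.009950 and τ_data = 27/71.6 = 0.377095, so τ_n = 0.387045.
Rearranging for μ₀: μ₀ = (μ_n·τ_n − τ_data·x̄)/τ₀ = (18.3812·0.387045 − 0.377095·18.7) / 0.009950 = 0.062675/0.009950 ≈ 6.3.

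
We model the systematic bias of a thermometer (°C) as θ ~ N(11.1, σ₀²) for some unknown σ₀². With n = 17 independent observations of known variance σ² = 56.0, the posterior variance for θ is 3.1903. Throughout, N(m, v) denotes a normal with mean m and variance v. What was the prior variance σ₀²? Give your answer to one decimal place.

For the Normal–Normal model with known σ², precisions add: τ_n = τ₀ + n/σ².
So 1/σ₀² = 1/3.1903 − 17/56.0 = 0.313450 − 0.303571 = 0.009879.
Hence σ₀² = 1/0.009879 ≈ 101.2.

σ₀² = 101.2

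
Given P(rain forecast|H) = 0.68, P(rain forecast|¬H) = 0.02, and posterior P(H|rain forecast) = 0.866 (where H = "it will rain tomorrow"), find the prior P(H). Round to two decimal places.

P(H) = 0.16

Bayes' rule in odds form gives O(H|E) = O(H)·[P(E|H)/P(E|¬H)], hence O(H) = O(H|E)/LR.
Posterior odds = 0.866/(1−0.866) = 6.4627. LR = 0.68/0.02 = 34.0000.
Prior odds = 6.4627/34.0000 = 0.1901, so P(H) = 0.1901/(1+0.1901) ≈ 0.16.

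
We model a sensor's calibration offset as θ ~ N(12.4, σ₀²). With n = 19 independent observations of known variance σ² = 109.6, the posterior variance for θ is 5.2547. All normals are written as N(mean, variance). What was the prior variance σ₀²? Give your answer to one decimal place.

σ₀² = 59.0

For the Normal–Normal model with known σ², precisions add: τ_n = τ₀ + n/σ².
So 1/σ₀² = 1/5.2547 − 19/109.6 = 0.190306 − 0.173358 = 0.016948.
Hence σ₀² = 1/0.016948 ≈ 59.0.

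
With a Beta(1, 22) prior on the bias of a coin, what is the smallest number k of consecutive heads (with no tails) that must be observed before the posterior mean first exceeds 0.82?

k = 100

After k heads and 0 tails the posterior is Beta(1+k, 22), with mean (1+k)/(1+22+k).
Set (1+k)/(23+k) > 0.82 and solve: k > (0.82·23 − 1)/(1 − 0.82) = 99.222.
The smallest integer exceeding 99.222 is 100.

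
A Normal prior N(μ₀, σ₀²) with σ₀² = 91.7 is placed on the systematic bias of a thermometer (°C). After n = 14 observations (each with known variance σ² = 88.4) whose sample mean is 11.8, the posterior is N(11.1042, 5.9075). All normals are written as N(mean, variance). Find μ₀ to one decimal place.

The posterior mean is a precision-weighted average: μ_n = (τ₀μ₀ + τ_data·x̄)/(τ₀+τ_data), with τ₀=1/σ₀² and τ_data=n/σ².
Here τ₀ = 1/91.7 = 0.010905 and τ_data = 14/88.4 = 0.158371, so τ_n = 0.169276.
Rearranging for μ₀: μ₀ = (μ_n·τ_n − τ_data·x̄)/τ₀ = (11.1042·0.169276 − 0.158371·11.8) / 0.010905 = 0.010897/0.010905 ≈ 1.0.

μ₀ = 1.0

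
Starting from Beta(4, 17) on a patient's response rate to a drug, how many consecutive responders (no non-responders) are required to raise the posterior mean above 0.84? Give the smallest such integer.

After k responders and 0 non-responders the posterior is Beta(4+k, 17), with mean (4+k)/(4+17+k).
Set (4+k)/(21+k) > 0.84 and solve: k > (0.84·21 − 4)/(1 − 0.84) = 85.250.
The smallest integer exceeding 85.250 is 86, and checking k=86: (90)/(107) = 0.8411 > 0.84.

k = 86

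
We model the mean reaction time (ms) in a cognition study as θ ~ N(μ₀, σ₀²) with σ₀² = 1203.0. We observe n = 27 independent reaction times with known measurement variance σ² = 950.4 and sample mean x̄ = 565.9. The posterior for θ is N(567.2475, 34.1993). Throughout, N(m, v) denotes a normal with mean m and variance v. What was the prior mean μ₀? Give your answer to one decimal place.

The posterior mean is a precision-weighted average: μ_n = (τ₀μ₀ + τ_data·x̄)/(τ₀+τ_data), with τ₀=1/σ₀² and τ_data=n/σ².
Here τ₀ = 1/1203.0 = 0.000831 and τ_data = 27/950.4 = 0.028409, so τ_n = 0.029240.
Rearranging for μ₀: μ₀ = (μ_n·τ_n − τ_data·x̄)/τ₀ = (567.2475·0.029240 − 0.028409·565.9) / 0.000831 = 0.509664/0.000831 ≈ 613.3.

μ₀ = 613.3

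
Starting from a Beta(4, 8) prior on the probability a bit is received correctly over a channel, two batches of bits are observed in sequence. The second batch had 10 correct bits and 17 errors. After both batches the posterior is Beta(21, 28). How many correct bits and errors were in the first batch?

Sequential conjugate updates are equivalent to a single update on the pooled data, so total successes = posterior α − prior α and total failures = posterior β − prior β.
Total across both batches: 21−4=17 correct bits, 28−8=20 errors.
Subtract the second batch: 17−10=7 correct bits and 20−17=3 errors.

7 correct bits and 3 errors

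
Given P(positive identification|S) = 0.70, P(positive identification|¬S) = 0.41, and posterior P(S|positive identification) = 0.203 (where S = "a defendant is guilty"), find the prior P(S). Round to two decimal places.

Bayes' rule in odds form gives O(S|E) = O(S)·[P(E|S)/P(E|¬S)], hence O(S) = O(S|E)/LR.
Posterior odds = 0.203/(1−0.203) = 0.2547. LR = 0.70/0.41 = 1.7073.
Prior odds = 0.2547/1.7073 = 0.1492, so P(S) = 0.1492/(1+0.1492) ≈ 0.13.

P(S) = 0.13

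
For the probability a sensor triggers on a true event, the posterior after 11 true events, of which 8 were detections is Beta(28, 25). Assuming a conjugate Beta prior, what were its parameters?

Beta(20, 22)

Under Beta–binomial conjugacy the posterior parameters are (α+s, β+f).
Subtract the data counts: 28−8=20, 25−3=22.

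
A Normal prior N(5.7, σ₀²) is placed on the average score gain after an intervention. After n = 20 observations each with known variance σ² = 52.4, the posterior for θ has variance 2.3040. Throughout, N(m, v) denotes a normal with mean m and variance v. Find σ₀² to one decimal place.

Posterior precision equals prior precision plus data precision: 1/σ_n² = 1/σ₀² + n/σ².
So 1/σ₀² = 1/2.3040 − 20/52.4 = 0.434028 − 0.381679 = 0.052349.
Hence σ₀² = 1/0.052349 ≈ 19.1.

σ₀² = 19.1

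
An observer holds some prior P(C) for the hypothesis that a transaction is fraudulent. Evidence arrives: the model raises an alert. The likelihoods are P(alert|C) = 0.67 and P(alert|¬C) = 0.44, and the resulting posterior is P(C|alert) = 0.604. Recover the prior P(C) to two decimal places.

Bayes' rule in odds form gives O(C|E) = O(C)·[P(E|C)/P(E|¬C)], hence O(C) = O(C|E)/LR.
Posterior odds = 0.604/(1−0.604) = 1.5253. LR = 0.67/0.44 = 1.5227.
Prior odds = 1.5253/1.5227 = 1.0017, so P(C) = 1.0017/(1+1.0017) ≈ 0.50.

P(C) = 0.50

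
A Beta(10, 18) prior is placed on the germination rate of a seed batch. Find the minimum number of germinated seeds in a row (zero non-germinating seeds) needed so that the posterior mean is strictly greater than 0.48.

After k germinated seeds and 0 non-germinating seeds the posterior is Beta(10+k, 18), with mean (10+k)/(10+18+k).
Set (10+k)/(28+k) > 0.48 and solve: k > (0.48·28 − 10)/(1 − 0.48) = 6.615.
The smallest integer exceeding 6.615 is 7.

k = 7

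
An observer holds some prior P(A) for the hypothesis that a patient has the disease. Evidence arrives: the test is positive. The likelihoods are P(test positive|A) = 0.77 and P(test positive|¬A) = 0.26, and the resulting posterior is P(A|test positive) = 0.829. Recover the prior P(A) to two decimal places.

P(A) = 0.62

Bayes' rule in odds form gives O(A|E) = O(A)·[P(E|A)/P(E|¬A)], hence O(A) = O(A|E)/LR.
Posterior odds = 0.829/(1−0.829) = 4.8480. LR = 0.77/0.26 = 2.9615.
Prior odds = 4.8480/2.9615 = 1.6370, so P(A) = 1.6370/(1+1.6370) ≈ 0.62.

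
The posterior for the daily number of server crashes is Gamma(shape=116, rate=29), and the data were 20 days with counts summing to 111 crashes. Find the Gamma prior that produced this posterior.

A Gamma(α, β) prior (rate parametrization) on a Poisson rate with n observations summing to S gives posterior Gamma(α+S, β+n).
So α = 116 − 111 = 5 and β = 29 − 20 = 9.

Gamma(shape=5, rate=9)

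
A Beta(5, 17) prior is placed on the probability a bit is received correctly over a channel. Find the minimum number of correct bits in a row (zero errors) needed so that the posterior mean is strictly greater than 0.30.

After k correct bits and 0 errors the posterior is Beta(5+k, 17), with mean (5+k)/(5+17+k).
Set (5+k)/(22+k) > 0.30 and solve: k > (0.30·22 − 5)/(1 − 0.30) = 2.286.
The smallest integer exceeding 2.286 is 3, and checking k=3: (8)/(25) = 0.3200 > 0.30.

k = 3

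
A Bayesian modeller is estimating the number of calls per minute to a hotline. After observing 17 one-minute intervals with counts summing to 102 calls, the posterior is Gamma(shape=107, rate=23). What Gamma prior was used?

Gamma(shape=5, rate=6)

A Gamma(α, β) prior (rate parametrization) on a Poisson rate with n observations summing to S gives posterior Gamma(α+S, β+n).
So α = 107 − 102 = 5 and β = 23 − 17 = 6.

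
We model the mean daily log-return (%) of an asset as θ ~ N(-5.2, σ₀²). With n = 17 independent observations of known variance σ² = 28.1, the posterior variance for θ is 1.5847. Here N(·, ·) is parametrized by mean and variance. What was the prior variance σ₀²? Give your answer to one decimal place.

σ₀² = 38.4

For the Normal–Normal model with known σ², precisions add: τ_n = τ₀ + n/σ².
So 1/σ₀² = 1/1.5847 − 17/28.1 = 0.631034 − 0.604982 = 0.026052.
Hence σ₀² = 1/0.026052 ≈ 38.4.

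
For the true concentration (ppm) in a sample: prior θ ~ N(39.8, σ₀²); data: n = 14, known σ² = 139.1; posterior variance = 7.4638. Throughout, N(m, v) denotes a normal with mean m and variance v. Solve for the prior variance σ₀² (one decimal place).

σ₀² = 30.0

For the Normal–Normal model with known σ², precisions add: τ_n = τ₀ + n/σ².
So 1/σ₀² = 1/7.4638 − 14/139.1 = 0.133980 − 0.100647 = 0.033333.
Hence σ₀² = 1/0.033333 ≈ 30.0.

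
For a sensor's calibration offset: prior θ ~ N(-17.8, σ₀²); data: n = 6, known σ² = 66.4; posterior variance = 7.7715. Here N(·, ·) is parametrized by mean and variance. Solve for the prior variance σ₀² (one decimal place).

For the Normal–Normal model with known σ², precisions add: τ_n = τ₀ + n/σ².
So 1/σ₀² = 1/7.7715 − 6/66.4 = 0.128675 − 0.090361 = 0.038314.
Hence σ₀² = 1/0.038314 ≈ 26.1.

σ₀² = 26.1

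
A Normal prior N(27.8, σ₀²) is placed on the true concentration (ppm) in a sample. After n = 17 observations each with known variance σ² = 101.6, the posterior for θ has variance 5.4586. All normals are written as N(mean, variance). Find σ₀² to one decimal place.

σ₀² = 63.0

For the Normal–Normal model with known σ², precisions add: τ_n = τ₀ + n/σ².
So 1/σ₀² = 1/5.4586 − 17/101.6 = 0.183197 − 0.167323 = 0.015874.
Hence σ₀² = 1/0.015874 ≈ 63.0.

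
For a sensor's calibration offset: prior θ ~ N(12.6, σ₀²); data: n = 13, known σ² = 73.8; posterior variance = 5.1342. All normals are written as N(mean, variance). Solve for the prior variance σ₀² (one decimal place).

For the Normal–Normal model with known σ², precisions add: τ_n = τ₀ + n/σ².
So 1/σ₀² = 1/5.1342 − 13/73.8 = 0.194772 − 0.176152 = 0.018620.
Hence σ₀² = 1/0.018620 ≈ 53.7.

σ₀² = 53.7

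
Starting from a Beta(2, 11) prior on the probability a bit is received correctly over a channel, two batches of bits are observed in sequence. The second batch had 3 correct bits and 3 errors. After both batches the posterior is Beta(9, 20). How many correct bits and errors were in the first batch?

4 correct bits and 6 errors

Sequential conjugate updates are equivalent to a single update on the pooled data, so total successes = posterior α − prior α and total failures = posterior β − prior β.
Total across both batches: 9−2=7 correct bits, 20−11=9 errors.
Subtract the second batch: 7−3=4 correct bits and 9−3=6 errors.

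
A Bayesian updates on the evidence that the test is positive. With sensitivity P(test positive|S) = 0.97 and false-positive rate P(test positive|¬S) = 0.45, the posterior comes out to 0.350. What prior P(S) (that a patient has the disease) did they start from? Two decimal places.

P(S) = 0.20

In odds form, posterior odds = prior odds × likelihood ratio, so prior odds = posterior odds ÷ LR.
Posterior odds = 0.350/(1−0.350) = 0.5385. LR = 0.97/0.45 = 2.1556.
Prior odds = 0.5385/2.1556 = 0.2498, so P(S) = 0.2498/(1+0.2498) ≈ 0.20.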